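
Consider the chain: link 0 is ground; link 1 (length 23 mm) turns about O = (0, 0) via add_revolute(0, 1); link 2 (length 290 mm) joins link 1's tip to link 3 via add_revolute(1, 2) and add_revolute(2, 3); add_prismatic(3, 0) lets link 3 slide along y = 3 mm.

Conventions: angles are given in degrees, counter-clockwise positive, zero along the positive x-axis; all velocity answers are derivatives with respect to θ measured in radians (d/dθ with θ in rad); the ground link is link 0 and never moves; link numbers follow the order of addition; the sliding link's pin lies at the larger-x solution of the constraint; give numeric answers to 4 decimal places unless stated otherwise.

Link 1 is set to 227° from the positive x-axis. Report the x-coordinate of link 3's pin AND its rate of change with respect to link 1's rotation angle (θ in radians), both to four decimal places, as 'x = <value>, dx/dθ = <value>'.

geometry: r = 23 mm, L = 290 mm, e = 3 mm
crank pin P = (r cos θ, r sin θ) = (-15.685962, -16.821135)
h = r sin θ − e = -16.821135 − 3 = -19.821135
x = r cos θ + √(L² − h²) = -15.685962 + 289.321832 = 273.635870
dx/dθ = −r sin θ − h·r cos θ/√(L² − h²) (θ in radians; h = -19.821135) = 15.746506

x = 273.6359, dx/dθ = 15.7465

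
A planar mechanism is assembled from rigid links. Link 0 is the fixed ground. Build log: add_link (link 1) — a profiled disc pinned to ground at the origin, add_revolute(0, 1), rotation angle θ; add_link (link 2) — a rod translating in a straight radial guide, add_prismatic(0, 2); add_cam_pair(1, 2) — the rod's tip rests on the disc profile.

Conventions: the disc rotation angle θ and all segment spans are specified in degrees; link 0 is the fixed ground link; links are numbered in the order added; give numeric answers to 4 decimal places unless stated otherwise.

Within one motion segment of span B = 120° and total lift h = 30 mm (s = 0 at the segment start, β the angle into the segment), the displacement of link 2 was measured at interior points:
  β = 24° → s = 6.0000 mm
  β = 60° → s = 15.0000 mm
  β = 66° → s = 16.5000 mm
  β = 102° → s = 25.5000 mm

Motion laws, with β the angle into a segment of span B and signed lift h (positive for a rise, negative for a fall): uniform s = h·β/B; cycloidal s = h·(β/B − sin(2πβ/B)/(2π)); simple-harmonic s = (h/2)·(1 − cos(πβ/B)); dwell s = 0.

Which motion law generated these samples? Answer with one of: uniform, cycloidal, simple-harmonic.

candidates at β/B = r: uniform s = h·r (linear in β); cycloidal s = h·(r − sin(2πr)/(2π)); simple-harmonic s = (h/2)(1 − cos(πr))
β=24°: printed 6.0000 | uniform 6.0000, cycloidal 1.4590, simple-harmonic 2.8647
β=60°: printed 15.0000 | uniform 15.0000, cycloidal 15.0000, simple-harmonic 15.0000
β=66°: printed 16.5000 | uniform 16.5000, cycloidal 17.9754, simple-harmonic 17.3465
β=102°: printed 25.5000 | uniform 25.5000, cycloidal 29.3628, simple-harmonic 28.3651
only one law matches every sample → uniform

uniform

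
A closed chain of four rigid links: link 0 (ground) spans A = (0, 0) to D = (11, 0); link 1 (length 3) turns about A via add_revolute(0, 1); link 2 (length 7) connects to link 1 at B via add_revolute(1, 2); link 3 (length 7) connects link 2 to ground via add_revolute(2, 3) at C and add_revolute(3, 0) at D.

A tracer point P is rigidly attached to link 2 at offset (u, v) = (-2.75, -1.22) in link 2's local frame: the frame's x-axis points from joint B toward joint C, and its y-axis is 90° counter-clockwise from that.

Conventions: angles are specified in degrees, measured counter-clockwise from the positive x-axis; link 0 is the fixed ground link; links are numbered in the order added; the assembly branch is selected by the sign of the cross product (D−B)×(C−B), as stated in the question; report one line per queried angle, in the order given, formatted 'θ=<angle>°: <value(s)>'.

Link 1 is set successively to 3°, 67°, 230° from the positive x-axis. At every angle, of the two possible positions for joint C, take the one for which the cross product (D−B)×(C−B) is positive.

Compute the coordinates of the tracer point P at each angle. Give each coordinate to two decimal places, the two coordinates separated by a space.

A=(0,0), D=(11.00,0)
θ=3°: B = A + 3.00·(cos3°, sin3°) = (2.9959, 0.1570)
θ=3°: |BD| = 8.0057
θ=3°: circle(B,7.00) ∩ circle(D,7.00): a=4.0028, h=5.7426
θ=3°:   candidates: C₊=(7.1106,5.8200) cross=45.973; C₋=(6.8853,-5.6630) cross=-45.973
θ=3°:   branch + wants cross > 0 → take C=(7.1106,5.8200) (cross=45.973)
θ=3°: ex = (C−B)/|BC| = (0.5878,0.8090); ey = (-0.8090,0.5878)
θ=3°: P = B + -2.75·ex + -1.22·ey = (2.3664,-2.7849)
θ=67°: B = A + 3.00·(cos67°, sin67°) = (1.1722, 2.7615)
θ=67°: |BD| = 10.2084
θ=67°: circle(B,7.00) ∩ circle(D,7.00): a=5.1042, h=4.7903
θ=67°:   candidates: C₊=(7.3819,5.9925) cross=48.901; C₋=(4.7903,-3.2310) cross=-48.901
θ=67°:   branch + wants cross > 0 → take C=(7.3819,5.9925) (cross=48.901)
θ=67°: ex = (C−B)/|BC| = (0.8871,0.4616); ey = (-0.4616,0.8871)
θ=67°: P = B + -2.75·ex + -1.22·ey = (-0.7042,0.4099)
θ=230°: B = A + 3.00·(cos230°, sin230°) = (-1.9284, -2.2981)
θ=230°: |BD| = 13.1310
θ=230°: circle(B,7.00) ∩ circle(D,7.00): a=6.5655, h=2.4278
θ=230°:   candidates: C₊=(4.1109,1.2412) cross=31.879; C₋=(4.9607,-3.5394) cross=-31.879
θ=230°:   branch + wants cross > 0 → take C=(4.1109,1.2412) (cross=31.879)
θ=230°: ex = (C−B)/|BC| = (0.8628,0.5056); ey = (-0.5056,0.8628)
θ=230°: P = B + -2.75·ex + -1.22·ey = (-3.6841,-4.7412)

θ=3°: 2.37 -2.78
θ=67°: -0.70 0.41
θ=230°: -3.68 -4.74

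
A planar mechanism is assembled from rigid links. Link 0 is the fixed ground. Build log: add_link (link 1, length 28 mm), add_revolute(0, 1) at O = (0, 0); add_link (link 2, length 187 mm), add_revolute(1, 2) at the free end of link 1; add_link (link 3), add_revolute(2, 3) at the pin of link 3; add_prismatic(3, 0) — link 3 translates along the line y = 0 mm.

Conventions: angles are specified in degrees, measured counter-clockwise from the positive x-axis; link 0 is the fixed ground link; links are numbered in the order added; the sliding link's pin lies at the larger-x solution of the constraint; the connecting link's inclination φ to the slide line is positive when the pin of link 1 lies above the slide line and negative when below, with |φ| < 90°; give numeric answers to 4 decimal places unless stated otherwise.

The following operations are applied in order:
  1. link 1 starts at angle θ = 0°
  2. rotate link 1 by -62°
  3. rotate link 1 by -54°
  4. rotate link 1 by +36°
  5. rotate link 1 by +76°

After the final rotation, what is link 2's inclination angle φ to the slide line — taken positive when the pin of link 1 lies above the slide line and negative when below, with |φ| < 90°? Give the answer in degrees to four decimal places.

geometry: r = 28 mm, L = 187 mm, e = 0 mm; θ starts at 0°
rotate link 1 by -62°: θ ← 0° -62° = -62°
rotate link 1 by -54°: θ ← -62° -54° = -116°
rotate link 1 by +36°: θ ← -116° +36° = -80°
rotate link 1 by +76°: θ ← -80° +76° = -4°
h = r sin θ − e = -1.953181 − 0 = -1.953181
sin φ = h / L = -1.953181 / 187 = -0.01044482
φ = arcsin(-0.01044482) = -0.598455°

-0.5985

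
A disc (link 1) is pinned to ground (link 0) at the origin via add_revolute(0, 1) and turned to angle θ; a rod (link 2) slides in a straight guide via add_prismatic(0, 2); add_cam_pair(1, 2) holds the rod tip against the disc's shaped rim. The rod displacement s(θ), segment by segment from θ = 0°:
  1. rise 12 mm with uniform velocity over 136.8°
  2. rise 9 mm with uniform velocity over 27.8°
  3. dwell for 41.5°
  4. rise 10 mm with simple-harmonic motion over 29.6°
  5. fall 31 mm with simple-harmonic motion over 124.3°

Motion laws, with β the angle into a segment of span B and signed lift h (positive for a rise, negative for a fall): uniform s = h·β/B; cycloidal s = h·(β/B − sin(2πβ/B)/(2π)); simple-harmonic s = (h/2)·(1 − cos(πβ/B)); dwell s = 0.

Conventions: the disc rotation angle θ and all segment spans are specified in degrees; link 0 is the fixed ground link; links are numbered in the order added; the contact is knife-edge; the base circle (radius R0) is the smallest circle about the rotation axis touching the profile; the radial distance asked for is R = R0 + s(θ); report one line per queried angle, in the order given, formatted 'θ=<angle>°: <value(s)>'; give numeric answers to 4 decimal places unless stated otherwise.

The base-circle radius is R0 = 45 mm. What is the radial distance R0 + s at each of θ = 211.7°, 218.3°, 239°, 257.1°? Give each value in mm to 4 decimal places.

segment 1 (0° to 136.8°, uniform, h = 12) is passed completely: s = 0.0000 + (12) = 12.0000
segment 2 (136.8° to 164.6°, uniform, h = 9) is passed completely: s = 12.0000 + (9) = 21.0000
segment 3 (164.6° to 206.1°, dwell): s unchanged at 21.0000
θ = 211.7° falls in segment 4 (206.1° to 235.7°, simple-harmonic, h = 10): β = 211.7 − 206.1 = 5.6°, B = 29.6°; Δs = 10/2·(1 − cos(π·0.1892)) = 0.8575; s = 21.0000 + 0.8575 = 21.8575
θ = 218.3° falls in segment 4 (206.1° to 235.7°, simple-harmonic, h = 10): β = 218.3 − 206.1 = 12.2°, B = 29.6°; Δs = 10/2·(1 − cos(π·0.4122)) = 3.6377; s = 21.0000 + 3.6377 = 24.6377
segment 4 (206.1° to 235.7°, simple-harmonic, h = 10) is passed completely: s = 21.0000 + (10) = 31.0000
θ = 239° falls in segment 5 (235.7° to 360°, simple-harmonic, h = -31): β = 239 − 235.7 = 3.3°, B = 124.3°; Δs = -31/2·(1 − cos(π·0.0265)) = -0.0539; s = 31.0000 − 0.0539 = 30.9461
θ = 257.1° falls in segment 5 (235.7° to 360°, simple-harmonic, h = -31): β = 257.1 − 235.7 = 21.4°, B = 124.3°; Δs = -31/2·(1 − cos(π·0.1722)) = -2.2124; s = 31.0000 − 2.2124 = 28.7876
θ=211.7°: R = R0 + s = 45 + 21.8575 = 66.8575
θ=218.3°: R = R0 + s = 45 + 24.6377 = 69.6377
θ=239°: R = R0 + s = 45 + 30.9461 = 75.9461
θ=257.1°: R = R0 + s = 45 + 28.7876 = 73.7876

θ=211.7°: 66.8575
θ=218.3°: 69.6377
θ=239°: 75.9461
θ=257.1°: 73.7876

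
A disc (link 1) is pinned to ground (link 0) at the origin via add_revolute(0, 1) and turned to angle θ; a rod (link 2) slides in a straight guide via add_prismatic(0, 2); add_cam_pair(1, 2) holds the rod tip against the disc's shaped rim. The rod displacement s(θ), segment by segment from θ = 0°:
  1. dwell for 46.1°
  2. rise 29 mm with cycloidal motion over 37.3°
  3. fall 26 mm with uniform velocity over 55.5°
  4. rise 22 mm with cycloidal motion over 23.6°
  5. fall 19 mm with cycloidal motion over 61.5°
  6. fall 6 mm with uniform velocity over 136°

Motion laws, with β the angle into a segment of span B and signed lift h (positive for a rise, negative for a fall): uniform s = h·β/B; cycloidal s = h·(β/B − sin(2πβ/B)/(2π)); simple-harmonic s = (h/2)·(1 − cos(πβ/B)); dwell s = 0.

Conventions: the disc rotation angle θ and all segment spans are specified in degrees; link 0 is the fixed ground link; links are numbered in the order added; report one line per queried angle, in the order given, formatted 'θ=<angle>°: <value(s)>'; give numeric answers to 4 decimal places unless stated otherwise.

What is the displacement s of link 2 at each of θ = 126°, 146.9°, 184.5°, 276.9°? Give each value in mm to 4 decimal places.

segment 1 (0° to 46.1°, dwell): s unchanged at 0.0000
segment 2 (46.1° to 83.4°, cycloidal, h = 29) is passed completely: s = 0.0000 + (29) = 29.0000
θ = 126° falls in segment 3 (83.4° to 138.9°, uniform, h = -26): β = 126 − 83.4 = 42.6°, B = 55.5°; Δs = -26·42.6/55.5 = -19.9568; s = 29.0000 − 19.9568 = 9.0432
segment 3 (83.4° to 138.9°, uniform, h = -26) is passed completely: s = 29.0000 + (-26) = 3.0000
θ = 146.9° falls in segment 4 (138.9° to 162.5°, cycloidal, h = 22): β = 146.9 − 138.9 = 8°, B = 23.6°; Δs = 22·(0.3390 − sin(2π·0.3390)/(2π)) = 4.4894; s = 3.0000 + 4.4894 = 7.4894
segment 4 (138.9° to 162.5°, cycloidal, h = 22) is passed completely: s = 3.0000 + (22) = 25.0000
θ = 184.5° falls in segment 5 (162.5° to 224°, cycloidal, h = -19): β = 184.5 − 162.5 = 22°, B = 61.5°; Δs = -19·(0.3577 − sin(2π·0.3577)/(2π)) = -4.4394; s = 25.0000 − 4.4394 = 20.5606
segment 5 (162.5° to 224°, cycloidal, h = -19) is passed completely: s = 25.0000 + (-19) = 6.0000
θ = 276.9° falls in segment 6 (224° to 360°, uniform, h = -6): β = 276.9 − 224 = 52.9°, B = 136°; Δs = -6·52.9/136 = -2.3338; s = 6.0000 − 2.3338 = 3.6662

θ=126°: 9.0432
θ=146.9°: 7.4894
θ=184.5°: 20.5606
θ=276.9°: 3.6662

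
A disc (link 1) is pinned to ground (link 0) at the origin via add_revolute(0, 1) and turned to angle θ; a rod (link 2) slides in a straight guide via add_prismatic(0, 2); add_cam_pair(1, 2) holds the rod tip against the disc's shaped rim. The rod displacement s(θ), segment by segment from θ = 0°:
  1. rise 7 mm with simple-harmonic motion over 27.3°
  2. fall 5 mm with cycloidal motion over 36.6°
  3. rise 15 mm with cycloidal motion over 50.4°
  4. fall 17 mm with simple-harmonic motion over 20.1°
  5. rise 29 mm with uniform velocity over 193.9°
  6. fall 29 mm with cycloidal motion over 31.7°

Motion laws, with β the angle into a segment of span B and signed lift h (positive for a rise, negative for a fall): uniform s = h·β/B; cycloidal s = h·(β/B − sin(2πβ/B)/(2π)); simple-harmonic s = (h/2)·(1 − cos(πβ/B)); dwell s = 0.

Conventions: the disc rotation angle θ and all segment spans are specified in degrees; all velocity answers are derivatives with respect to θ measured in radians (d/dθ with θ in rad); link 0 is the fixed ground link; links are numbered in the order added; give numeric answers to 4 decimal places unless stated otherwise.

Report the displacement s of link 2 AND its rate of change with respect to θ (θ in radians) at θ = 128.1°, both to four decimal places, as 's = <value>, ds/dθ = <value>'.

segment 1 (0° to 27.3°, simple-harmonic, h = 7) is passed completely: s = 0.0000 + (7) = 7.0000
segment 2 (27.3° to 63.9°, cycloidal, h = -5) is passed completely: s = 7.0000 + (-5) = 2.0000
segment 3 (63.9° to 114.3°, cycloidal, h = 15) is passed completely: s = 2.0000 + (15) = 17.0000
θ = 128.1° falls in segment 4 (114.3° to 134.4°, simple-harmonic, h = -17): β = 128.1 − 114.3 = 13.8°, B = 20.1°; Δs = -17/2·(1 − cos(π·0.6866)) = -13.2016; s = 17.0000 − 13.2016 = 3.7984
velocity in seg [114.3°–134.4°] (simple-harmonic), θ in radians: β = 13.8° = 0.2409 rad, B = 20.1° = 0.3508 rad; ds/dθ = (πh/(2B)) sin(πβ/B) = (π·(-17)/(2·0.3508)) sin(π·0.6866) = -63.414632 mm/rad

s = 3.7984, ds/dθ = -63.4146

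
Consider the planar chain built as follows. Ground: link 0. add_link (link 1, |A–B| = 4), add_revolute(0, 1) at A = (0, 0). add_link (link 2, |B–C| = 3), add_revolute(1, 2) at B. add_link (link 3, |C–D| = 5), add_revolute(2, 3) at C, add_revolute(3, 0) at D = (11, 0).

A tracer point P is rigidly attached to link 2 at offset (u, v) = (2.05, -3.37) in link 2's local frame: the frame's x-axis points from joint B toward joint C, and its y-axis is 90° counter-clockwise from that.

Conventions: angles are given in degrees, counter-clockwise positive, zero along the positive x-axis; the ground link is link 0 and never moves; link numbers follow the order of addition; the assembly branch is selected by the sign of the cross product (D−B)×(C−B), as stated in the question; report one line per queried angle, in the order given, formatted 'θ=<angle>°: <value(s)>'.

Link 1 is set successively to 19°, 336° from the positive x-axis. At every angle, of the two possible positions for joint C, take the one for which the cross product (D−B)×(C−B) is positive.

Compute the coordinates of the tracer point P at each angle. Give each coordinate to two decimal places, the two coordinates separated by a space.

A=(0,0), D=(11.00,0)
θ=19°: B = A + 4.00·(cos19°, sin19°) = (3.7821, 1.3023)
θ=19°: |BD| = 7.3345
θ=19°: circle(B,3.00) ∩ circle(D,5.00): a=2.5765, h=1.5368
θ=19°:   candidates: C₊=(6.5905,2.3572) cross=11.271; C₋=(6.0448,-0.6676) cross=-11.271
θ=19°:   branch + wants cross > 0 → take C=(6.5905,2.3572) (cross=11.271)
θ=19°: ex = (C−B)/|BC| = (0.9361,0.3516); ey = (-0.3516,0.9361)
θ=19°: P = B + 2.05·ex + -3.37·ey = (6.8862,-1.1317)
θ=336°: B = A + 4.00·(cos336°, sin336°) = (3.6542, -1.6269)
θ=336°: |BD| = 7.5238
θ=336°: circle(B,3.00) ∩ circle(D,5.00): a=2.6986, h=1.3105
θ=336°:   candidates: C₊=(6.0056,0.2361) cross=9.860; C₋=(6.5723,-2.3229) cross=-9.860
θ=336°:   branch + wants cross > 0 → take C=(6.0056,0.2361) (cross=9.860)
θ=336°: ex = (C−B)/|BC| = (0.7838,0.6210); ey = (-0.6210,0.7838)
θ=336°: P = B + 2.05·ex + -3.37·ey = (7.3538,-2.9953)

θ=19°: 6.89 -1.13
θ=336°: 7.35 -3.00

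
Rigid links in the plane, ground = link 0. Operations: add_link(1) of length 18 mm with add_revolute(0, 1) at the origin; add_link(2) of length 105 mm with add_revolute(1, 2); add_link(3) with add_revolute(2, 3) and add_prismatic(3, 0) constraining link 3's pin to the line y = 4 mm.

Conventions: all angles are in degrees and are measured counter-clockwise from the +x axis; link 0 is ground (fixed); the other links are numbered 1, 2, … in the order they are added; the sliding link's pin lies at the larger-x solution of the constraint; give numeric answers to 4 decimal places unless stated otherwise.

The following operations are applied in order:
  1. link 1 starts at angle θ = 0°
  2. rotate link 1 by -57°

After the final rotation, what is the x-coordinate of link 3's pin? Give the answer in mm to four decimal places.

geometry: r = 18 mm, L = 105 mm, e = 4 mm; θ starts at 0°
rotate link 1 by -57°: θ ← 0° -57° = -57°
crank pin P = (r cos θ, r sin θ) = (9.803503, -15.096070)
h = r sin θ − e = -15.096070 − 4 = -19.096070
x = r cos θ + √(L² − h²) = 9.803503 + 103.248923 = 113.052426

113.0524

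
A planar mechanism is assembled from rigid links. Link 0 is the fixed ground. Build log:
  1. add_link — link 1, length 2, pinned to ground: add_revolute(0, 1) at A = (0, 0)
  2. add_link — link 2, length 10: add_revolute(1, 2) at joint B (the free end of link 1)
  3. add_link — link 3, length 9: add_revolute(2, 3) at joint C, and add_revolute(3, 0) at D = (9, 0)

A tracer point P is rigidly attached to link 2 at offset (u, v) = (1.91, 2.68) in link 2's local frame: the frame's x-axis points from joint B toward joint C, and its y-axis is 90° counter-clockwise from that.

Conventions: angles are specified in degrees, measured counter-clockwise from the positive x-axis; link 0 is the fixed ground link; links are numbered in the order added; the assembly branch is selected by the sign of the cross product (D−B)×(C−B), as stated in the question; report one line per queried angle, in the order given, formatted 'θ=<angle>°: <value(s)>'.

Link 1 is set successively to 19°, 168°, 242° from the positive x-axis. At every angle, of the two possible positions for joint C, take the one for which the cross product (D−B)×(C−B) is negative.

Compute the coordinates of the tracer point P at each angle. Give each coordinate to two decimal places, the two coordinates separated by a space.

A=(0,0), D=(9.00,0)
θ=19°: B = A + 2.00·(cos19°, sin19°) = (1.8910, 0.6511)
θ=19°: |BD| = 7.1387
θ=19°: circle(B,10.00) ∩ circle(D,9.00): a=4.9001, h=8.7172
θ=19°:   candidates: C₊=(7.5658,8.8850) cross=62.229; C₋=(5.9756,-8.4766) cross=-62.229
θ=19°:   branch - wants cross < 0 → take C=(5.9756,-8.4766) (cross=-62.229)
θ=19°: ex = (C−B)/|BC| = (0.4085,-0.9128); ey = (0.9128,0.4085)
θ=19°: P = B + 1.91·ex + 2.68·ey = (5.1174,0.0024)
θ=168°: B = A + 2.00·(cos168°, sin168°) = (-1.9563, 0.4158)
θ=168°: |BD| = 10.9642
θ=168°: circle(B,10.00) ∩ circle(D,9.00): a=6.3485, h=7.7263
θ=168°:   candidates: C₊=(4.6807,7.8958) cross=84.713; C₋=(4.0947,-7.5457) cross=-84.713
θ=168°:   branch - wants cross < 0 → take C=(4.0947,-7.5457) (cross=-84.713)
θ=168°: ex = (C−B)/|BC| = (0.6051,-0.7962); ey = (0.7962,0.6051)
θ=168°: P = B + 1.91·ex + 2.68·ey = (1.3331,0.5168)
θ=242°: B = A + 2.00·(cos242°, sin242°) = (-0.9389, -1.7659)
θ=242°: |BD| = 10.0946
θ=242°: circle(B,10.00) ∩ circle(D,9.00): a=5.9884, h=8.0087
θ=242°:   candidates: C₊=(3.5561,7.1669) cross=80.845; C₋=(6.3581,-8.6035) cross=-80.845
θ=242°:   branch - wants cross < 0 → take C=(6.3581,-8.6035) (cross=-80.845)
θ=242°: ex = (C−B)/|BC| = (0.7297,-0.6838); ey = (0.6838,0.7297)
θ=242°: P = B + 1.91·ex + 2.68·ey = (2.2873,-1.1163)

θ=19°: 5.12 0.00
θ=168°: 1.33 0.52
θ=242°: 2.29 -1.12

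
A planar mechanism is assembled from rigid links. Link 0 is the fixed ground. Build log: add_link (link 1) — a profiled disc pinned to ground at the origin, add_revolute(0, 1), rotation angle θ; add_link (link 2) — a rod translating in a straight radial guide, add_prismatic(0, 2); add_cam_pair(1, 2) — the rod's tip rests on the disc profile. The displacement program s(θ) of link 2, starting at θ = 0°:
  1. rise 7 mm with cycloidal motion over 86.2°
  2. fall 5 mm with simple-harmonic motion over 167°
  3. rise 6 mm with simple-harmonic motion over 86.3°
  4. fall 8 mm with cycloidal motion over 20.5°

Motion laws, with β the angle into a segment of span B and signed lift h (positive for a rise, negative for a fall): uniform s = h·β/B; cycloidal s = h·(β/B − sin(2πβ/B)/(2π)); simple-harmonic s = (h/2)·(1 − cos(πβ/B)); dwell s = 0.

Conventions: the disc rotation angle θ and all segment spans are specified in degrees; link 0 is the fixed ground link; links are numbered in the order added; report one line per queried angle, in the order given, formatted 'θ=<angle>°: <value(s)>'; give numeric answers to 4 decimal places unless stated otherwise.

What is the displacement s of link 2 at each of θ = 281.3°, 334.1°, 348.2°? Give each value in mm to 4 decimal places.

seg 1 [0°–86.2°] cycloidal, h=7: full span → s += 7 → s = 7.0000
seg 2 [86.2°–253.2°] simple-harmonic, h=-5: full span → s += -5 → s = 2.0000
seg 3 [253.2°–339.5°] simple-harmonic, h=6: θ=281.3° here. β=28.1, B=86.3. 6/2·(1 − cos(π·0.3256)) = 1.4374 → s = 3.4374
seg 3 [253.2°–339.5°] simple-harmonic, h=6: θ=334.1° here. β=80.9, B=86.3. 6/2·(1 − cos(π·0.9374)) = 5.9422 → s = 7.9422
seg 3 [253.2°–339.5°] simple-harmonic, h=6: full span → s += 6 → s = 8.0000
seg 4 [339.5°–360°] cycloidal, h=-8: θ=348.2° here. β=8.7, B=20.5. -8·(0.4244 − sin(2π·0.4244)/(2π)) = -2.8127 → s = 5.1873

θ=281.3°: 3.4374
θ=334.1°: 7.9422
θ=348.2°: 5.1873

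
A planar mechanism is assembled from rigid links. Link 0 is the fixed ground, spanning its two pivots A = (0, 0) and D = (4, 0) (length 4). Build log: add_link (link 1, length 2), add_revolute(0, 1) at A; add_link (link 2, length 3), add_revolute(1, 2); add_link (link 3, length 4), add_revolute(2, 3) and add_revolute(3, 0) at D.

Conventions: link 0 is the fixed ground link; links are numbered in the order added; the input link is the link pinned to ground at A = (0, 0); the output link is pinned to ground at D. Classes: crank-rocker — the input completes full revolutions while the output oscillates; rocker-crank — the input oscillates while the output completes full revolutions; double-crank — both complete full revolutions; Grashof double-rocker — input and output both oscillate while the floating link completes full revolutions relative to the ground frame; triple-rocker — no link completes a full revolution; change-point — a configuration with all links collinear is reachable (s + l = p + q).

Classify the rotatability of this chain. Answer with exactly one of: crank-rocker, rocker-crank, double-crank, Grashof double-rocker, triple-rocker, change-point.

lengths: ground=4, input=2, coupler=3, output=4
sorted: s=2 (shortest), l=4 (longest), p+q=7
s + l = 6 vs p + q = 7
s + l < p + q (Grashof) with shortest = input link → crank-rocker

crank-rocker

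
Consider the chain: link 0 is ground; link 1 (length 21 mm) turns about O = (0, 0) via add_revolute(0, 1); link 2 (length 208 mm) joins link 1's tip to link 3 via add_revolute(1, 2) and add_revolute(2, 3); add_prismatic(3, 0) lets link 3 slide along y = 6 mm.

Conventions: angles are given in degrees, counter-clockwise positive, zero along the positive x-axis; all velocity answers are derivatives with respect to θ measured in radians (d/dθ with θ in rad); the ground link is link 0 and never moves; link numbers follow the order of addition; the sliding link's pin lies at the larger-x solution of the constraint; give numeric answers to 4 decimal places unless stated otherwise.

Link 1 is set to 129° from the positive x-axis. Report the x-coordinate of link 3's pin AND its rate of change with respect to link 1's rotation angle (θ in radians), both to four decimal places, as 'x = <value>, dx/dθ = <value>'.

geometry: r = 21 mm, L = 208 mm, e = 6 mm
crank pin P = (r cos θ, r sin θ) = (-13.215728, 16.320065)
h = r sin θ − e = 16.320065 − 6 = 10.320065
x = r cos θ + √(L² − h²) = -13.215728 + 207.743824 = 194.528095
dx/dθ = −r sin θ − h·r cos θ/√(L² − h²) (θ in radians; h = 10.320065) = -15.663549

x = 194.5281, dx/dθ = -15.6635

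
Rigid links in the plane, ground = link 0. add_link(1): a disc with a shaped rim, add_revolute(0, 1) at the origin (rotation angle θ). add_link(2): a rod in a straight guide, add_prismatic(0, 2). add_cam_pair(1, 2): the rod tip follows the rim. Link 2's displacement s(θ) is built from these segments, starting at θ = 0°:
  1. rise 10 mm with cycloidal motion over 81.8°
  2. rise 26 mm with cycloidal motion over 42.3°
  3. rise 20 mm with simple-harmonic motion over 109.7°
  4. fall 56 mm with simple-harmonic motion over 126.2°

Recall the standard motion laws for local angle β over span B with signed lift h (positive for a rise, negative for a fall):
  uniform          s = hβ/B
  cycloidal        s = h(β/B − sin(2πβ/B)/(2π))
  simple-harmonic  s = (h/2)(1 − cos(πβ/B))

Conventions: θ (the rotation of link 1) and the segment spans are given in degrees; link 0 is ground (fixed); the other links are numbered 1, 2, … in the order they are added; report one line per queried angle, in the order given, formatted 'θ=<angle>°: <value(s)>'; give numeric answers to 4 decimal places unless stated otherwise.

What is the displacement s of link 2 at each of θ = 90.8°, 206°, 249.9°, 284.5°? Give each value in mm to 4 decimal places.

segment 1 (0° to 81.8°, cycloidal, h = 10) is passed completely: s = 0.0000 + (10) = 10.0000
θ = 90.8° falls in segment 2 (81.8° to 124.1°, cycloidal, h = 26): β = 90.8 − 81.8 = 9°, B = 42.3°; Δs = 26·(0.2128 − sin(2π·0.2128)/(2π)) = 1.5066; s = 10.0000 + 1.5066 = 11.5066
segment 2 (81.8° to 124.1°, cycloidal, h = 26) is passed completely: s = 10.0000 + (26) = 36.0000
θ = 206° falls in segment 3 (124.1° to 233.8°, simple-harmonic, h = 20): β = 206 − 124.1 = 81.9°, B = 109.7°; Δs = 20/2·(1 − cos(π·0.7466)) = 16.9947; s = 36.0000 + 16.9947 = 52.9947
segment 3 (124.1° to 233.8°, simple-harmonic, h = 20) is passed completely: s = 36.0000 + (20) = 56.0000
θ = 249.9° falls in segment 4 (233.8° to 360°, simple-harmonic, h = -56): β = 249.9 − 233.8 = 16.1°, B = 126.2°; Δs = -56/2·(1 − cos(π·0.1276)) = -2.2189; s = 56.0000 − 2.2189 = 53.7811
θ = 284.5° falls in segment 4 (233.8° to 360°, simple-harmonic, h = -56): β = 284.5 − 233.8 = 50.7°, B = 126.2°; Δs = -56/2·(1 − cos(π·0.4017)) = -19.4935; s = 56.0000 − 19.4935 = 36.5065

θ=90.8°: 11.5066
θ=206°: 52.9947
θ=249.9°: 53.7811
θ=284.5°: 36.5065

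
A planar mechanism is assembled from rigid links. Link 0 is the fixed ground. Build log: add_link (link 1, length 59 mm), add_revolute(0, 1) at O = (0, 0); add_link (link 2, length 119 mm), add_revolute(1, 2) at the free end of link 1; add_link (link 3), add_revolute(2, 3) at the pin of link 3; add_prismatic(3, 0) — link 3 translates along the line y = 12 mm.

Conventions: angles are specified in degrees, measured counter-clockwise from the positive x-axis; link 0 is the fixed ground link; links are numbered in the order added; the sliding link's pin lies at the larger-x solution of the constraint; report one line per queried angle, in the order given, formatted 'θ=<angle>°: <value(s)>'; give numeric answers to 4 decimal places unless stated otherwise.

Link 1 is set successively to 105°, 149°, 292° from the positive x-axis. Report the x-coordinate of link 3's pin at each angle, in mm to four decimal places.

geometry: r = 59 mm, L = 119 mm, e = 12 mm
θ=105°: crank pin P = (r cos θ, r sin θ) = (-15.270324, 56.989624)
θ=105°: h = r sin θ − e = 56.989624 − 12 = 44.989624
θ=105°: x = r cos θ + √(L² − h²) = -15.270324 + 110.167753 = 94.897429
θ=149°: crank pin P = (r cos θ, r sin θ) = (-50.572871, 30.387246)
θ=149°: h = r sin θ − e = 30.387246 − 12 = 18.387246
θ=149°: x = r cos θ + √(L² − h²) = -50.572871 + 117.570869 = 66.997998
θ=292°: crank pin P = (r cos θ, r sin θ) = (22.101789, -54.703847)
θ=292°: h = r sin θ − e = -54.703847 − 12 = -66.703847
θ=292°: x = r cos θ + √(L² − h²) = 22.101789 + 98.547434 = 120.649223

θ=105°: 94.8974
θ=149°: 66.9980
θ=292°: 120.6492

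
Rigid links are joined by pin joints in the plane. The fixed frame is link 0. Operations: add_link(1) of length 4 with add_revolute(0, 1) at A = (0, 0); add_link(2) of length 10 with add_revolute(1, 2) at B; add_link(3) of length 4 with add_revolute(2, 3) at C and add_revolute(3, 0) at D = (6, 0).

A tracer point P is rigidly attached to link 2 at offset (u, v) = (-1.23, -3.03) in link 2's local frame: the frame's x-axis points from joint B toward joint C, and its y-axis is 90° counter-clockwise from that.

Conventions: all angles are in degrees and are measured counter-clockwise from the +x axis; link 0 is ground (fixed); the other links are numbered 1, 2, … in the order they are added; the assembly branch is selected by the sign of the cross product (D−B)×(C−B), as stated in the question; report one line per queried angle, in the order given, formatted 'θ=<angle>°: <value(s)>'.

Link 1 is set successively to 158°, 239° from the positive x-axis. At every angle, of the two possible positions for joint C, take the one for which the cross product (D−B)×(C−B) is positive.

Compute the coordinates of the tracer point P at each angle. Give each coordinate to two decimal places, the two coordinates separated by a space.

A=(0,0), D=(6.00,0)
θ=158°: B = A + 4.00·(cos158°, sin158°) = (-3.7087, 1.4984)
θ=158°: |BD| = 9.8237
θ=158°: circle(B,10.00) ∩ circle(D,4.00): a=9.1872, h=3.9490
θ=158°:   candidates: C₊=(5.9733,3.9999) cross=38.794; C₋=(4.7686,-3.8057) cross=-38.794
θ=158°:   branch + wants cross > 0 → take C=(5.9733,3.9999) (cross=38.794)
θ=158°: ex = (C−B)/|BC| = (0.9682,0.2501); ey = (-0.2501,0.9682)
θ=158°: P = B + -1.23·ex + -3.03·ey = (-4.1417,-1.7429)
θ=239°: B = A + 4.00·(cos239°, sin239°) = (-2.0602, -3.4287)
θ=239°: |BD| = 8.7591
θ=239°: circle(B,10.00) ∩ circle(D,4.00): a=9.1746, h=3.9784
θ=239°:   candidates: C₊=(4.8250,3.8235) cross=34.847; C₋=(7.9396,-3.4983) cross=-34.847
θ=239°:   branch + wants cross > 0 → take C=(4.8250,3.8235) (cross=34.847)
θ=239°: ex = (C−B)/|BC| = (0.6885,0.7252); ey = (-0.7252,0.6885)
θ=239°: P = B + -1.23·ex + -3.03·ey = (-0.7096,-6.4069)

θ=158°: -4.14 -1.74
θ=239°: -0.71 -6.41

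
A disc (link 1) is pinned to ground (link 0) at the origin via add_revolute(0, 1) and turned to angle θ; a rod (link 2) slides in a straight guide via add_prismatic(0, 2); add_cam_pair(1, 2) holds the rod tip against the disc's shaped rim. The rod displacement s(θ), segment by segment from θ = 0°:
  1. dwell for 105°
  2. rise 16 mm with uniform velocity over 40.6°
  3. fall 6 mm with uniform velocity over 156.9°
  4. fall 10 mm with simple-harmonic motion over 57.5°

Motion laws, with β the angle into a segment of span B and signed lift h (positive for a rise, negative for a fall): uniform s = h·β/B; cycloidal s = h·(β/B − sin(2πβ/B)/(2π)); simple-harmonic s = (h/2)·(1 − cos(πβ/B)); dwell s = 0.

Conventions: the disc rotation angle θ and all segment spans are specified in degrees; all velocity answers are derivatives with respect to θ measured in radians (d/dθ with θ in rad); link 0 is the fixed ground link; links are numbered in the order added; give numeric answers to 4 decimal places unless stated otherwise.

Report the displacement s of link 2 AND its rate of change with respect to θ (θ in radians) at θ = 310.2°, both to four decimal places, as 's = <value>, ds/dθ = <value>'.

segment 1 (0° to 105°, dwell): s unchanged at 0.0000
segment 2 (105° to 145.6°, uniform, h = 16) is passed completely: s = 0.0000 + (16) = 16.0000
segment 3 (145.6° to 302.5°, uniform, h = -6) is passed completely: s = 16.0000 + (-6) = 10.0000
θ = 310.2° falls in segment 4 (302.5° to 360°, simple-harmonic, h = -10): β = 310.2 − 302.5 = 7.7°, B = 57.5°; Δs = -10/2·(1 − cos(π·0.1339)) = -0.4360; s = 10.0000 − 0.4360 = 9.5640
velocity in seg [302.5°–360°] (simple-harmonic), θ in radians: β = 7.7° = 0.1344 rad, B = 57.5° = 1.0036 rad; ds/dθ = (πh/(2B)) sin(πβ/B) = (π·(-10)/(2·1.0036)) sin(π·0.1339) = -6.392344 mm/rad

s = 9.5640, ds/dθ = -6.3923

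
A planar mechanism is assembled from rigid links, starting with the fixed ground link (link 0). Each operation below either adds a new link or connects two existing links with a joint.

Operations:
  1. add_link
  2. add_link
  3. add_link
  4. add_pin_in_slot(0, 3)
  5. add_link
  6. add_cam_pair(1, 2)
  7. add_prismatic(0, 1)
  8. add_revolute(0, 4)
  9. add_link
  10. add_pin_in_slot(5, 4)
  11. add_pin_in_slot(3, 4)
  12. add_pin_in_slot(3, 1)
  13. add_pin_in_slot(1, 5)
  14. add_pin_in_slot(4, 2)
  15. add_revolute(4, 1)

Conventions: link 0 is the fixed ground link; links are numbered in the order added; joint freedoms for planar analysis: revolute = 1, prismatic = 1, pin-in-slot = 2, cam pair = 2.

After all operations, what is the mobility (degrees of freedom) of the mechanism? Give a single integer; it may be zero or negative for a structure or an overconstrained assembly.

(L,J1,J2)=(1,0,0); link0 fixed
link1: (2,0,0)
link2: (3,0,0)
link3: (4,0,0)
PS 0-3 [J2]: (4,0,1)
link4: (5,0,1)
C 1-2 [J2]: (5,0,2)
P 0-1 [J1]: (5,1,2)
R 0-4 [J1]: (5,2,2)
link5: (6,2,2)
PS 5-4 [J2]: (6,2,3)
PS 3-4 [J2]: (6,2,4)
PS 3-1 [J2]: (6,2,5)
PS 1-5 [J2]: (6,2,6)
PS 4-2 [J2]: (6,2,7)
R 4-1 [J1]: (6,3,7)
Grübler: 3·5 − 2·3 − 7 = 2

M = 2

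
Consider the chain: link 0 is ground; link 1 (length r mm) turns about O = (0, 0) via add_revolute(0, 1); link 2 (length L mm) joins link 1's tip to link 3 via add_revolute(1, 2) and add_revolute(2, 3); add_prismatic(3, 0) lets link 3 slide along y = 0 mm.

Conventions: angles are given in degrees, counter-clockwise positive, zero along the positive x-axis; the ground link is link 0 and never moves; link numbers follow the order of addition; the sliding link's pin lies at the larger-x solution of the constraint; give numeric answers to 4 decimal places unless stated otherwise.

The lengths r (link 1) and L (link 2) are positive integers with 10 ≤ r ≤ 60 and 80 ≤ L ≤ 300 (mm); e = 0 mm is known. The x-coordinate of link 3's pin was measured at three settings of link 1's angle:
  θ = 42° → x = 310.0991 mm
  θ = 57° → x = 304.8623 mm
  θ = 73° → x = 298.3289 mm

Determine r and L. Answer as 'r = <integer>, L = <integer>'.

constraint per measurement: (x − r cos θ)² + (r sin θ − e)² = L²
subtracting the θ₁ and θ₂ equations cancels the r² and L² terms:
r = (x₁² − x₂²) / (2[(x₁cos θ₁ + e sin θ₁) − (x₂cos θ₂ + e sin θ₂)]) = 25.0000 → r = 25
L² = (x₁ − r cos θ₁)² + (r sin θ₁ − e)² = 85264.0247 → L = 292.0000 → L = 292
check at θ₃=73°: x = 298.3289 (printed 298.3289) ✓

r = 25, L = 292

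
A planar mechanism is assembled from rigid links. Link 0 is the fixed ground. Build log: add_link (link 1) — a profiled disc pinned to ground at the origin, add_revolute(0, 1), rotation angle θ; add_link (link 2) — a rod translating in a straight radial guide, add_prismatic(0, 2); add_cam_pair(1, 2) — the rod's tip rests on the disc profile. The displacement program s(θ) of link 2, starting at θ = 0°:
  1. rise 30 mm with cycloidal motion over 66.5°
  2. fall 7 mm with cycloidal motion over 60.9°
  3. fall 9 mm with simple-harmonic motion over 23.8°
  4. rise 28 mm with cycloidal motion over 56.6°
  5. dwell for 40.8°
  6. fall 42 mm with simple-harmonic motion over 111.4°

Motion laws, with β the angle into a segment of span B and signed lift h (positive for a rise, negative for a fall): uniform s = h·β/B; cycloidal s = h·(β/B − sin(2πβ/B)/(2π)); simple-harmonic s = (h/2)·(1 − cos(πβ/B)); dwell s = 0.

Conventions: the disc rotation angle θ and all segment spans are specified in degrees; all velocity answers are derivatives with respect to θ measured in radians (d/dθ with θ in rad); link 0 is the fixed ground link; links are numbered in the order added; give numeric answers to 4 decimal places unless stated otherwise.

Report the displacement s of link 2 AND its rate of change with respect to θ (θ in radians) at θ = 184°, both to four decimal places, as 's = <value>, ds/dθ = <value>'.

seg 1 [0°–66.5°] cycloidal, h=30: full span → s += 30 → s = 30.0000
seg 2 [66.5°–127.4°] cycloidal, h=-7: full span → s += -7 → s = 23.0000
seg 3 [127.4°–151.2°] simple-harmonic, h=-9: full span → s += -9 → s = 14.0000
seg 4 [151.2°–207.8°] cycloidal, h=28: θ=184° here. β=32.8, B=56.6. 28·(0.5795 − sin(2π·0.5795)/(2π)) = 18.3609 → s = 32.3609
velocity in seg [151.2°–207.8°] (cycloidal), θ in radians: β = 32.8° = 0.5725 rad, B = 56.6° = 0.9879 rad; ds/dθ = (h/B)(1 − cos(2πβ/B)) = (28/0.9879)(1 − cos(2π·0.5795)) = 53.224739 mm/rad

s = 32.3609, ds/dθ = 53.2247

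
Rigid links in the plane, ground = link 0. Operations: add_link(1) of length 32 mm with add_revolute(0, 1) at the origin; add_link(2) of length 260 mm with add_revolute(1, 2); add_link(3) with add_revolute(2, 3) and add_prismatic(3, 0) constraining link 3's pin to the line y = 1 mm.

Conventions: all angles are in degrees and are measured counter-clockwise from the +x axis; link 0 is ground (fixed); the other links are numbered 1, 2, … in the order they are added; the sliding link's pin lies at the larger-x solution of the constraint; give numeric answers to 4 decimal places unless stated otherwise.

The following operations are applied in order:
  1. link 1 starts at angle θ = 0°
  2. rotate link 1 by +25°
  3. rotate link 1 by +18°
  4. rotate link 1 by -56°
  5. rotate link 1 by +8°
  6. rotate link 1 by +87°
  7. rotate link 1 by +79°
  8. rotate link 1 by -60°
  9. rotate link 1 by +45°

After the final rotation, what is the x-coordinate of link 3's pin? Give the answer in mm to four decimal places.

geometry: r = 32 mm, L = 260 mm, e = 1 mm; θ starts at 0°
rotate link 1 by +25°: θ ← 0° +25° = 25°
rotate link 1 by +18°: θ ← 25° +18° = 43°
rotate link 1 by -56°: θ ← 43° -56° = -13°
rotate link 1 by +8°: θ ← -13° +8° = -5°
rotate link 1 by +87°: θ ← -5° +87° = 82°
rotate link 1 by +79°: θ ← 82° +79° = 161°
rotate link 1 by -60°: θ ← 161° -60° = 101°
rotate link 1 by +45°: θ ← 101° +45° = 146°
crank pin P = (r cos θ, r sin θ) = (-26.529202, 17.894173)
h = r sin θ − e = 17.894173 − 1 = 16.894173
x = r cos θ + √(L² − h²) = -26.529202 + 259.450548 = 232.921346

232.9213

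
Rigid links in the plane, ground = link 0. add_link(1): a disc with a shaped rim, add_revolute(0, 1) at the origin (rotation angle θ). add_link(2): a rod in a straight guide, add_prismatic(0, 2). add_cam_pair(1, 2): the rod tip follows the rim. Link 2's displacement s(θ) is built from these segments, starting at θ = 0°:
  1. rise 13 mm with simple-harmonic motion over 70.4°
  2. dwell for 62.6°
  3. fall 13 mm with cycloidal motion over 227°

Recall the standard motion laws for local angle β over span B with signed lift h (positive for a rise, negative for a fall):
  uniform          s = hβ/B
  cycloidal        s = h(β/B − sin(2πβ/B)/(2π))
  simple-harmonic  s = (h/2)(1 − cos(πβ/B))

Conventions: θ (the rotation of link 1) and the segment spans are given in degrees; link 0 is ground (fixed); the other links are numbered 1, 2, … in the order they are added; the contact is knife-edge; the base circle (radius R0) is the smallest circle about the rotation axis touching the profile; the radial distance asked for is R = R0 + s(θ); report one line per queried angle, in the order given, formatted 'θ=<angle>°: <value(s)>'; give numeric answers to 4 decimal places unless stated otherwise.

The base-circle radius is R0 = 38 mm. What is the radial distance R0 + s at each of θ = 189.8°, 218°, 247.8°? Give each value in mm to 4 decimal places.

segment 1 (0° to 70.4°, simple-harmonic, h = 13) is passed completely: s = 0.0000 + (13) = 13.0000
segment 2 (70.4° to 133°, dwell): s unchanged at 13.0000
θ = 189.8° falls in segment 3 (133° to 360°, cycloidal, h = -13): β = 189.8 − 133 = 56.8°, B = 227°; Δs = -13·(0.2502 − sin(2π·0.2502)/(2π)) = -1.1839; s = 13.0000 − 1.1839 = 11.8161
θ = 218° falls in segment 3 (133° to 360°, cycloidal, h = -13): β = 218 − 133 = 85°, B = 227°; Δs = -13·(0.3744 − sin(2π·0.3744)/(2π)) = -3.3998; s = 13.0000 − 3.3998 = 9.6002
θ = 247.8° falls in segment 3 (133° to 360°, cycloidal, h = -13): β = 247.8 − 133 = 114.8°, B = 227°; Δs = -13·(0.5057 − sin(2π·0.5057)/(2π)) = -6.6489; s = 13.0000 − 6.6489 = 6.3511
θ=189.8°: R = R0 + s = 38 + 11.8161 = 49.8161
θ=218°: R = R0 + s = 38 + 9.6002 = 47.6002
θ=247.8°: R = R0 + s = 38 + 6.3511 = 44.3511

θ=189.8°: 49.8161
θ=218°: 47.6002
θ=247.8°: 44.3511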